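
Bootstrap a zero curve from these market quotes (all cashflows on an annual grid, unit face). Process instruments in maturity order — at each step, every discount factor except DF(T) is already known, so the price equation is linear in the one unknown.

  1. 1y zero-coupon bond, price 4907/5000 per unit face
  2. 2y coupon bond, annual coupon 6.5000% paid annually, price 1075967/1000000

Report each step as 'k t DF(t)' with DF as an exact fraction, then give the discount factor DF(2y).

1 1 4907/5000
2 2 594/625
DF(2y) = 594/625 ≈ 0.950400

step 1 [1y] zero: DF = P = 4907/5000 ≈ 0.981400
step 2 [2y] bond c/1=13/200: DF=(1075967/1000000 − 13/200·(0.981400))/(1+13/200) = 594/625 ≈ 0.950400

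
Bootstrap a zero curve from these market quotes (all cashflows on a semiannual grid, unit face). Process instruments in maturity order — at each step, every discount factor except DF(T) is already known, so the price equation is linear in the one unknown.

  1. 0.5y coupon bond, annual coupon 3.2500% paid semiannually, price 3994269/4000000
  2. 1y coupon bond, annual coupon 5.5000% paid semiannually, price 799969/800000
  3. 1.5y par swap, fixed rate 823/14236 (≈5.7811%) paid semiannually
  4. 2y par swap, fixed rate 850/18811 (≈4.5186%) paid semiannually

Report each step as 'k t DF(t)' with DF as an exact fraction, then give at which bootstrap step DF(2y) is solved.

1 1/2 4913/5000
2 1 9469/10000
3 3/2 9177/10000
4 2 183/200
DF(2y) is solved at step 4

step 1 [0.5y] bond c/2=13/800: DF=(3994269/4000000 − 13/800·(0))/(1+13/800) = 4913/5000 ≈ 0.982600
step 2 [1y] bond c/2=11/400: DF=(799969/800000 − 11/400·(0.982600))/(1+11/400) = 9469/10000 ≈ 0.946900
step 3 [1.5y] swap r/2=823/28472: DF=(1 − 823/28472·(0.982600+0.946900))/(1+823/28472) = 9177/10000 ≈ 0.917700
step 4 [2y] swap r/2=425/18811: DF=(1 − 425/18811·(0.982600+0.946900+0.917700))/(1+425/18811) = 183/200 ≈ 0.915000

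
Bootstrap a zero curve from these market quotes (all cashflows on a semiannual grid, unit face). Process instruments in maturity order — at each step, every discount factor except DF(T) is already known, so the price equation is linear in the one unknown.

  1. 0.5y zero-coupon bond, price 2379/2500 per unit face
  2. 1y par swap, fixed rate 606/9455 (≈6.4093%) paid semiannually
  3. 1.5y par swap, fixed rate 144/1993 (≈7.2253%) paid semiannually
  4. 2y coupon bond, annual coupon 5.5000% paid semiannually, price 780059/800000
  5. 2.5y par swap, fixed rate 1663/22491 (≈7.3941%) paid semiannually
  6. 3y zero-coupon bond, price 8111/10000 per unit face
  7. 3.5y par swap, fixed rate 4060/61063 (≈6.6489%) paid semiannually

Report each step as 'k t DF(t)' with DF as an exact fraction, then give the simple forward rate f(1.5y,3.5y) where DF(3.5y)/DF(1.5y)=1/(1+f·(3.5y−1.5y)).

step 1 [0.5y] zero: DF = P = 2379/2500 ≈ 0.951600
step 2 [1y] swap r/2=303/9455: DF=(1 − 303/9455·(0.951600))/(1+303/9455) = 4697/5000 ≈ 0.939400
step 3 [1.5y] swap r/2=72/1993: DF=(1 − 72/1993·(0.951600+0.939400))/(1+72/1993) = 562/625 ≈ 0.899200
step 4 [2y] bond c/2=11/400: DF=(780059/800000 − 11/400·(0.951600+0.939400+0.899200))/(1+11/400) = 8743/10000 ≈ 0.874300
step 5 [2.5y] swap r/2=1663/44982: DF=(1 − 1663/44982·(0.951600+0.939400+0.899200+0.874300))/(1+1663/44982) = 8337/10000 ≈ 0.833700
step 6 [3y] zero: DF = P = 8111/10000 ≈ 0.811100
step 7 [3.5y] swap r/2=2030/61063: DF=(1 − 2030/61063·(0.951600+0.939400+0.899200+0.874300+0.833700+0.811100))/(1+2030/61063) = 797/1000 ≈ 0.797000

1 1/2 2379/2500
2 1 4697/5000
3 3/2 562/625
4 2 8743/10000
5 5/2 8337/10000
6 3 8111/10000
7 7/2 797/1000
f(1.5y,3.5y) = ((562/625)/(797/1000) − 1)/(2) = 511/7970 ≈ 6.4115%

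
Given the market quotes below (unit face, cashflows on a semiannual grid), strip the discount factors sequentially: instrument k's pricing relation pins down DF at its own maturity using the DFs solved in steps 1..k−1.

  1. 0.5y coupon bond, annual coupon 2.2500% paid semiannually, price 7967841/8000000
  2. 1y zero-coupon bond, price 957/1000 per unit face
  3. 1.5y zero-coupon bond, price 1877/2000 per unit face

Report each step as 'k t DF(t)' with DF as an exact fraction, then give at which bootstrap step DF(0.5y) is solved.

step 1 [0.5y] bond c/2=9/800: DF=(7967841/8000000 − 9/800·(0))/(1+9/800) = 9849/10000 ≈ 0.984900
step 2 [1y] zero: DF = P = 957/1000 ≈ 0.957000
step 3 [1.5y] zero: DF = P = 1877/2000 ≈ 0.938500

1 1/2 9849/10000
2 1 957/1000
3 3/2 1877/2000
DF(0.5y) is solved at step 1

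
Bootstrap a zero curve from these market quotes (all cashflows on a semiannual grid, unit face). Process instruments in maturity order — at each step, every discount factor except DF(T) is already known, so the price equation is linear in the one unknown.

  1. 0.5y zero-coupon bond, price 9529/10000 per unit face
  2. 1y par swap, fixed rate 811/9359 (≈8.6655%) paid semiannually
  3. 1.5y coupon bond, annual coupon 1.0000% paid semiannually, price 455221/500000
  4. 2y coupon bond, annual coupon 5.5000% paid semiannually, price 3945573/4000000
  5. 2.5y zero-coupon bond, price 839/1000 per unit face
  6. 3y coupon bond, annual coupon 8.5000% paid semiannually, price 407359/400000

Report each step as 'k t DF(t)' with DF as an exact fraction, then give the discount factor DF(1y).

step 1 [0.5y] zero: DF = P = 9529/10000 ≈ 0.952900
step 2 [1y] swap r/2=811/18718: DF=(1 − 811/18718·(0.952900))/(1+811/18718) = 9189/10000 ≈ 0.918900
step 3 [1.5y] bond c/2=1/200: DF=(455221/500000 − 1/200·(0.952900+0.918900))/(1+1/200) = 4483/5000 ≈ 0.896600
step 4 [2y] bond c/2=11/400: DF=(3945573/4000000 − 11/400·(0.952900+0.918900+0.896600))/(1+11/400) = 8859/10000 ≈ 0.885900
step 5 [2.5y] zero: DF = P = 839/1000 ≈ 0.839000
step 6 [3y] bond c/2=17/400: DF=(407359/400000 − 17/400·(0.952900+0.918900+0.896600+0.885900+0.839000))/(1+17/400) = 7937/10000 ≈ 0.793700

1 1/2 9529/10000
2 1 9189/10000
3 3/2 4483/5000
4 2 8859/10000
5 5/2 839/1000
6 3 7937/10000
DF(1y) = 9189/10000 ≈ 0.918900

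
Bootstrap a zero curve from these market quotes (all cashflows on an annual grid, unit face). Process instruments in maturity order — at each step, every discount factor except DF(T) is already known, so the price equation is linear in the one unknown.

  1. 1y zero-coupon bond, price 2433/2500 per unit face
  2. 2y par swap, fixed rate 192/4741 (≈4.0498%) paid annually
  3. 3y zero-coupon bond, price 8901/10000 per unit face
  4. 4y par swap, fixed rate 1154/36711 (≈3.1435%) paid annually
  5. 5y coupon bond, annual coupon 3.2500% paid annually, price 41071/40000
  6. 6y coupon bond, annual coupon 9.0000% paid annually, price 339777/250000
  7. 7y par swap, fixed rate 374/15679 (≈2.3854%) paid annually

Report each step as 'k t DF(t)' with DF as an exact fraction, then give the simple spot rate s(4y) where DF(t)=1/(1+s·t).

1 1 2433/2500
2 2 577/625
3 3 8901/10000
4 4 4423/5000
5 5 8789/10000
6 6 1089/1250
7 7 1063/1250
s(4y) = (1/(4423/5000) − 1)/(4) = 577/17692 ≈ 3.2614%

step 1 [1y] zero: DF = P = 2433/2500 ≈ 0.973200
step 2 [2y] swap r/1=192/4741: DF=(1 − 192/4741·(0.973200))/(1+192/4741) = 577/625 ≈ 0.923200
step 3 [3y] zero: DF = P = 8901/10000 ≈ 0.890100
step 4 [4y] swap r/1=1154/36711: DF=(1 − 1154/36711·(0.973200+0.923200+0.890100))/(1+1154/36711) = 4423/5000 ≈ 0.884600
step 5 [5y] bond c/1=13/400: DF=(41071/40000 − 13/400·(0.973200+0.923200+0.890100+0.884600))/(1+13/400) = 8789/10000 ≈ 0.878900
step 6 [6y] bond c/1=9/100: DF=(339777/250000 − 9/100·(0.973200+0.923200+0.890100+0.884600+0.878900))/(1+9/100) = 1089/1250 ≈ 0.871200
step 7 [7y] swap r/1=374/15679: DF=(1 − 374/15679·(0.973200+0.923200+0.890100+0.884600+0.878900+0.871200))/(1+374/15679) = 1063/1250 ≈ 0.850400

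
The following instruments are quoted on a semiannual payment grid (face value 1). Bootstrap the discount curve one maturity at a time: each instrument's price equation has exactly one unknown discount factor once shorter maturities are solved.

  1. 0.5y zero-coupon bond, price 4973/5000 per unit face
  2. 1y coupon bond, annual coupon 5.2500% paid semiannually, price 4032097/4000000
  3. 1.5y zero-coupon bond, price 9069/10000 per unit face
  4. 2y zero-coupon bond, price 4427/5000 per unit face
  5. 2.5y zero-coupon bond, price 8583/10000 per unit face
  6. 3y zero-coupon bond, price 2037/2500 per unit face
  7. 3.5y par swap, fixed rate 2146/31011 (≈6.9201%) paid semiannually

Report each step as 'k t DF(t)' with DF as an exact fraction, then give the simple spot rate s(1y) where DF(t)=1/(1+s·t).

1 1/2 4973/5000
2 1 598/625
3 3/2 9069/10000
4 2 4427/5000
5 5/2 8583/10000
6 3 2037/2500
7 7/2 3927/5000
s(1y) = (1/(598/625) − 1)/(1) = 27/598 ≈ 4.5151%

step 1 [0.5y] zero: DF = P = 4973/5000 ≈ 0.994600
step 2 [1y] bond c/2=21/800: DF=(4032097/4000000 − 21/800·(0.994600))/(1+21/800) = 598/625 ≈ 0.956800
step 3 [1.5y] zero: DF = P = 9069/10000 ≈ 0.906900
step 4 [2y] zero: DF = P = 4427/5000 ≈ 0.885400
step 5 [2.5y] zero: DF = P = 8583/10000 ≈ 0.858300
step 6 [3y] zero: DF = P = 2037/2500 ≈ 0.814800
step 7 [3.5y] swap r/2=1073/31011: DF=(1 − 1073/31011·(0.994600+0.956800+0.906900+0.885400+0.858300+0.814800))/(1+1073/31011) = 3927/5000 ≈ 0.785400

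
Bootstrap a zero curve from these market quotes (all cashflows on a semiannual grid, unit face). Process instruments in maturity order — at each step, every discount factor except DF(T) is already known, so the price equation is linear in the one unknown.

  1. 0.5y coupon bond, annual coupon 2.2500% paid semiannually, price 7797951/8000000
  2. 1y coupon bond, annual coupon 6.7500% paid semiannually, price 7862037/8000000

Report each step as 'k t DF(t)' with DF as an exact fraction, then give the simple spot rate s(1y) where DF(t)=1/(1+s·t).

step 1 [0.5y] bond c/2=9/800: DF=(7797951/8000000 − 9/800·(0))/(1+9/800) = 9639/10000 ≈ 0.963900
step 2 [1y] bond c/2=27/800: DF=(7862037/8000000 − 27/800·(0.963900))/(1+27/800) = 1149/1250 ≈ 0.919200

1 1/2 9639/10000
2 1 1149/1250
s(1y) = (1/(1149/1250) − 1)/(1) = 101/1149 ≈ 8.7903%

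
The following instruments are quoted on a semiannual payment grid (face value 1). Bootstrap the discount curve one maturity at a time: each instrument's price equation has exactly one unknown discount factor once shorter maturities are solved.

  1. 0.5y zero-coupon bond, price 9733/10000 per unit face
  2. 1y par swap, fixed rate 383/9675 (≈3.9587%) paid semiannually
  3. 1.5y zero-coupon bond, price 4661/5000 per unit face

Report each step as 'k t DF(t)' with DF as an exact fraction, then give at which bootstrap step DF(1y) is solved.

1 1/2 9733/10000
2 1 9617/10000
3 3/2 4661/5000
DF(1y) is solved at step 2

step 1 [0.5y] zero: DF = P = 9733/10000 ≈ 0.973300
step 2 [1y] swap r/2=383/19350: DF=(1 − 383/19350·(0.973300))/(1+383/19350) = 9617/10000 ≈ 0.961700
step 3 [1.5y] zero: DF = P = 4661/5000 ≈ 0.932200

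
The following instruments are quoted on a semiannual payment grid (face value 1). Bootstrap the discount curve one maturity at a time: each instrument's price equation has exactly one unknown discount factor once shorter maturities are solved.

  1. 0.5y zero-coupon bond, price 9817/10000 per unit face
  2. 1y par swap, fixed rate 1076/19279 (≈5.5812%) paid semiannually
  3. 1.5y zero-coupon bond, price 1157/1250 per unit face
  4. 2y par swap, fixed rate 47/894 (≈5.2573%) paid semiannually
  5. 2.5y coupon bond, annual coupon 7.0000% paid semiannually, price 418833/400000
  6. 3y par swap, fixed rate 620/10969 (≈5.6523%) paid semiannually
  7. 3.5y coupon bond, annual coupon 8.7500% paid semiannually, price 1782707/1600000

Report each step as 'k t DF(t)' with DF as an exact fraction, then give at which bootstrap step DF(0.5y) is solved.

step 1 [0.5y] zero: DF = P = 9817/10000 ≈ 0.981700
step 2 [1y] swap r/2=538/19279: DF=(1 − 538/19279·(0.981700))/(1+538/19279) = 4731/5000 ≈ 0.946200
step 3 [1.5y] zero: DF = P = 1157/1250 ≈ 0.925600
step 4 [2y] swap r/2=47/1788: DF=(1 − 47/1788·(0.981700+0.946200+0.925600))/(1+47/1788) = 9013/10000 ≈ 0.901300
step 5 [2.5y] bond c/2=7/200: DF=(418833/400000 − 7/200·(0.981700+0.946200+0.925600+0.901300))/(1+7/200) = 8847/10000 ≈ 0.884700
step 6 [3y] swap r/2=310/10969: DF=(1 − 310/10969·(0.981700+0.946200+0.925600+0.901300+0.884700))/(1+310/10969) = 169/200 ≈ 0.845000
step 7 [3.5y] bond c/2=7/160: DF=(1782707/1600000 − 7/160·(0.981700+0.946200+0.925600+0.901300+0.884700+0.845000))/(1+7/160) = 1047/1250 ≈ 0.837600

1 1/2 9817/10000
2 1 4731/5000
3 3/2 1157/1250
4 2 9013/10000
5 5/2 8847/10000
6 3 169/200
7 7/2 1047/1250
DF(0.5y) is solved at step 1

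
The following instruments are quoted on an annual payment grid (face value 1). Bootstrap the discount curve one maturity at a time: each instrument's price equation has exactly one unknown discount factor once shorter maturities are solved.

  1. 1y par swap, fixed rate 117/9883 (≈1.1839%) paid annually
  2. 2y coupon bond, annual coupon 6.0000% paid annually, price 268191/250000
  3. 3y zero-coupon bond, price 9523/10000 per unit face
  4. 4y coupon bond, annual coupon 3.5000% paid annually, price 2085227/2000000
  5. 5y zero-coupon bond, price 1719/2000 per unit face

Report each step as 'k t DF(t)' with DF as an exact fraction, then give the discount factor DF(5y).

1 1 9883/10000
2 2 9561/10000
3 3 9523/10000
4 4 4547/5000
5 5 1719/2000
DF(5y) = 1719/2000 ≈ 0.859500

step 1 [1y] swap r/1=117/9883: DF=(1 − 117/9883·(0))/(1+117/9883) = 9883/10000 ≈ 0.988300
step 2 [2y] bond c/1=3/50: DF=(268191/250000 − 3/50·(0.988300))/(1+3/50) = 9561/10000 ≈ 0.956100
step 3 [3y] zero: DF = P = 9523/10000 ≈ 0.952300
step 4 [4y] bond c/1=7/200: DF=(2085227/2000000 − 7/200·(0.988300+0.956100+0.952300))/(1+7/200) = 4547/5000 ≈ 0.909400
step 5 [5y] zero: DF = P = 1719/2000 ≈ 0.859500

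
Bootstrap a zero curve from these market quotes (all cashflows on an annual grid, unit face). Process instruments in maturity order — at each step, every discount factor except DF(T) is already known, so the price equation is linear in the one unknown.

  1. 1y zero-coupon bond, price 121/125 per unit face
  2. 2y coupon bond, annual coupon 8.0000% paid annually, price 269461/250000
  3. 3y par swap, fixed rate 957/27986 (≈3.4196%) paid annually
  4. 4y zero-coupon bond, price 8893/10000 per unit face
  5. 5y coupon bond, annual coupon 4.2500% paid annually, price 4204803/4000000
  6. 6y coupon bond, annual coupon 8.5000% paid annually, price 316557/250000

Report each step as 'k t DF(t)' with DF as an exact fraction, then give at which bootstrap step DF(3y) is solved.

step 1 [1y] zero: DF = P = 121/125 ≈ 0.968000
step 2 [2y] bond c/1=2/25: DF=(269461/250000 − 2/25·(0.968000))/(1+2/25) = 9263/10000 ≈ 0.926300
step 3 [3y] swap r/1=957/27986: DF=(1 − 957/27986·(0.968000+0.926300))/(1+957/27986) = 9043/10000 ≈ 0.904300
step 4 [4y] zero: DF = P = 8893/10000 ≈ 0.889300
step 5 [5y] bond c/1=17/400: DF=(4204803/4000000 − 17/400·(0.968000+0.926300+0.904300+0.889300))/(1+17/400) = 429/500 ≈ 0.858000
step 6 [6y] bond c/1=17/200: DF=(316557/250000 − 17/200·(0.968000+0.926300+0.904300+0.889300+0.858000))/(1+17/200) = 8109/10000 ≈ 0.810900

1 1 121/125
2 2 9263/10000
3 3 9043/10000
4 4 8893/10000
5 5 429/500
6 6 8109/10000
DF(3y) is solved at step 3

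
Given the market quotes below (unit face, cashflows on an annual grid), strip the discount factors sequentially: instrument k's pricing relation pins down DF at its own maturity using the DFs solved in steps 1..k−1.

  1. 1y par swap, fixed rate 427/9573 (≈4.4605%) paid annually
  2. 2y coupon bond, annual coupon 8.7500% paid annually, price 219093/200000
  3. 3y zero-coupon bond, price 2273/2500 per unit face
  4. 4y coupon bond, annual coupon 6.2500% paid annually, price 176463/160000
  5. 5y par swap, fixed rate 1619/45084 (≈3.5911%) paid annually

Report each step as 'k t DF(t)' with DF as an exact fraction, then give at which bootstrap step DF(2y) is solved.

step 1 [1y] swap r/1=427/9573: DF=(1 − 427/9573·(0))/(1+427/9573) = 9573/10000 ≈ 0.957300
step 2 [2y] bond c/1=7/80: DF=(219093/200000 − 7/80·(0.957300))/(1+7/80) = 9303/10000 ≈ 0.930300
step 3 [3y] zero: DF = P = 2273/2500 ≈ 0.909200
step 4 [4y] bond c/1=1/16: DF=(176463/160000 − 1/16·(0.957300+0.930300+0.909200))/(1+1/16) = 1747/2000 ≈ 0.873500
step 5 [5y] swap r/1=1619/45084: DF=(1 − 1619/45084·(0.957300+0.930300+0.909200+0.873500))/(1+1619/45084) = 8381/10000 ≈ 0.838100

1 1 9573/10000
2 2 9303/10000
3 3 2273/2500
4 4 1747/2000
5 5 8381/10000
DF(2y) is solved at step 2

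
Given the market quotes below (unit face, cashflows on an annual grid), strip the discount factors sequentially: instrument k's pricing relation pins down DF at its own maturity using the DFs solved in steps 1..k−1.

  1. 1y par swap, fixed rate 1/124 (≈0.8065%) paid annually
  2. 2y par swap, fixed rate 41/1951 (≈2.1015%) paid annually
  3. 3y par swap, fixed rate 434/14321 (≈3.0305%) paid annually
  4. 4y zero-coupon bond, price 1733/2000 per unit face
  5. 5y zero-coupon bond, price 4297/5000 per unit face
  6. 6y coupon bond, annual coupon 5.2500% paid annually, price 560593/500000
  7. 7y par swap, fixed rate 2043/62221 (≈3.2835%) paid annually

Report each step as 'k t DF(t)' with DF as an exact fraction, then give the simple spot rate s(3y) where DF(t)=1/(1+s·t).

step 1 [1y] swap r/1=1/124: DF=(1 − 1/124·(0))/(1+1/124) = 124/125 ≈ 0.992000
step 2 [2y] swap r/1=41/1951: DF=(1 − 41/1951·(0.992000))/(1+41/1951) = 959/1000 ≈ 0.959000
step 3 [3y] swap r/1=434/14321: DF=(1 − 434/14321·(0.992000+0.959000))/(1+434/14321) = 2283/2500 ≈ 0.913200
step 4 [4y] zero: DF = P = 1733/2000 ≈ 0.866500
step 5 [5y] zero: DF = P = 4297/5000 ≈ 0.859400
step 6 [6y] bond c/1=21/400: DF=(560593/500000 − 21/400·(0.992000+0.959000+0.913200+0.866500+0.859400))/(1+21/400) = 8363/10000 ≈ 0.836300
step 7 [7y] swap r/1=2043/62221: DF=(1 − 2043/62221·(0.992000+0.959000+0.913200+0.866500+0.859400+0.836300))/(1+2043/62221) = 7957/10000 ≈ 0.795700

1 1 124/125
2 2 959/1000
3 3 2283/2500
4 4 1733/2000
5 5 4297/5000
6 6 8363/10000
7 7 7957/10000
s(3y) = (1/(2283/2500) − 1)/(3) = 217/6849 ≈ 3.1683%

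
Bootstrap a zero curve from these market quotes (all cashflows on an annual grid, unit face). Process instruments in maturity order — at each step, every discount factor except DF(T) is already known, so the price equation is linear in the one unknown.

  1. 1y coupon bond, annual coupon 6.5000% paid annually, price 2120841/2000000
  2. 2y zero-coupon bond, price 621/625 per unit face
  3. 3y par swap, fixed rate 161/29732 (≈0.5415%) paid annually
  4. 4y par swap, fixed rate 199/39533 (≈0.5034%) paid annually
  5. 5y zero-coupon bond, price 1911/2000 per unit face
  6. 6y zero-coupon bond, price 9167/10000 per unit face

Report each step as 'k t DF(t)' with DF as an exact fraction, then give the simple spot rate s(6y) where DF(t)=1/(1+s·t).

step 1 [1y] bond c/1=13/200: DF=(2120841/2000000 − 13/200·(0))/(1+13/200) = 9957/10000 ≈ 0.995700
step 2 [2y] zero: DF = P = 621/625 ≈ 0.993600
step 3 [3y] swap r/1=161/29732: DF=(1 − 161/29732·(0.995700+0.993600))/(1+161/29732) = 9839/10000 ≈ 0.983900
step 4 [4y] swap r/1=199/39533: DF=(1 − 199/39533·(0.995700+0.993600+0.983900))/(1+199/39533) = 9801/10000 ≈ 0.980100
step 5 [5y] zero: DF = P = 1911/2000 ≈ 0.955500
step 6 [6y] zero: DF = P = 9167/10000 ≈ 0.916700

1 1 9957/10000
2 2 621/625
3 3 9839/10000
4 4 9801/10000
5 5 1911/2000
6 6 9167/10000
s(6y) = (1/(9167/10000) − 1)/(6) = 833/55002 ≈ 1.5145%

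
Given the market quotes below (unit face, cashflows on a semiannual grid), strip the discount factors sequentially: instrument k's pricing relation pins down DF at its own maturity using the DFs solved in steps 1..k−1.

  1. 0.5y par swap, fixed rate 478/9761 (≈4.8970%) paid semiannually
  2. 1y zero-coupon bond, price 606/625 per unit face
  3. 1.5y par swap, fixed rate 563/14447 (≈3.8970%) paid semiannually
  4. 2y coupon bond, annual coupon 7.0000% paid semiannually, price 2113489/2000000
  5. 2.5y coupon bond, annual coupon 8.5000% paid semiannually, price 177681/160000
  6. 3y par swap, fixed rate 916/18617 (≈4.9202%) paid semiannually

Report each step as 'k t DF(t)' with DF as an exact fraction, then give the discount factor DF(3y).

step 1 [0.5y] swap r/2=239/9761: DF=(1 − 239/9761·(0))/(1+239/9761) = 9761/10000 ≈ 0.976100
step 2 [1y] zero: DF = P = 606/625 ≈ 0.969600
step 3 [1.5y] swap r/2=563/28894: DF=(1 − 563/28894·(0.976100+0.969600))/(1+563/28894) = 9437/10000 ≈ 0.943700
step 4 [2y] bond c/2=7/200: DF=(2113489/2000000 − 7/200·(0.976100+0.969600+0.943700))/(1+7/200) = 9233/10000 ≈ 0.923300
step 5 [2.5y] bond c/2=17/400: DF=(177681/160000 − 17/400·(0.976100+0.969600+0.943700+0.923300))/(1+17/400) = 4549/5000 ≈ 0.909800
step 6 [3y] swap r/2=458/18617: DF=(1 − 458/18617·(0.976100+0.969600+0.943700+0.923300+0.909800))/(1+458/18617) = 4313/5000 ≈ 0.862600

1 1/2 9761/10000
2 1 606/625
3 3/2 9437/10000
4 2 9233/10000
5 5/2 4549/5000
6 3 4313/5000
DF(3y) = 4313/5000 ≈ 0.862600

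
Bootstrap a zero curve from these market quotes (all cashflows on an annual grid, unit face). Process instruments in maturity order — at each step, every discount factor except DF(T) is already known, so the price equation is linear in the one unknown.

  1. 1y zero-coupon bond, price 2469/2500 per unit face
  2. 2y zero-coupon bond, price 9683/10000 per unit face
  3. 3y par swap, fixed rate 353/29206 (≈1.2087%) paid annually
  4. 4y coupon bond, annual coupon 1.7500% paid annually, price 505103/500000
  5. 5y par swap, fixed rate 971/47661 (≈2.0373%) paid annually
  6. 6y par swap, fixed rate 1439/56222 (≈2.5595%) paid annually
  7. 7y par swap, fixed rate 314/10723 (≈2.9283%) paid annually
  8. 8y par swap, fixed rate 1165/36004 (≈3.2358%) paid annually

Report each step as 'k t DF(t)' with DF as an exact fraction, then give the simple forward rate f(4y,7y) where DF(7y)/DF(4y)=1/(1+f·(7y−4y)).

step 1 [1y] zero: DF = P = 2469/2500 ≈ 0.987600
step 2 [2y] zero: DF = P = 9683/10000 ≈ 0.968300
step 3 [3y] swap r/1=353/29206: DF=(1 − 353/29206·(0.987600+0.968300))/(1+353/29206) = 9647/10000 ≈ 0.964700
step 4 [4y] bond c/1=7/400: DF=(505103/500000 − 7/400·(0.987600+0.968300+0.964700))/(1+7/400) = 4713/5000 ≈ 0.942600
step 5 [5y] swap r/1=971/47661: DF=(1 − 971/47661·(0.987600+0.968300+0.964700+0.942600))/(1+971/47661) = 9029/10000 ≈ 0.902900
step 6 [6y] swap r/1=1439/56222: DF=(1 − 1439/56222·(0.987600+0.968300+0.964700+0.942600+0.902900))/(1+1439/56222) = 8561/10000 ≈ 0.856100
step 7 [7y] swap r/1=314/10723: DF=(1 − 314/10723·(0.987600+0.968300+0.964700+0.942600+0.902900+0.856100))/(1+314/10723) = 2029/2500 ≈ 0.811600
step 8 [8y] swap r/1=1165/36004: DF=(1 − 1165/36004·(0.987600+0.968300+0.964700+0.942600+0.902900+0.856100+0.811600))/(1+1165/36004) = 767/1000 ≈ 0.767000

1 1 2469/2500
2 2 9683/10000
3 3 9647/10000
4 4 4713/5000
5 5 9029/10000
6 6 8561/10000
7 7 2029/2500
8 8 767/1000
f(4y,7y) = ((4713/5000)/(2029/2500) − 1)/(3) = 655/12174 ≈ 5.3803%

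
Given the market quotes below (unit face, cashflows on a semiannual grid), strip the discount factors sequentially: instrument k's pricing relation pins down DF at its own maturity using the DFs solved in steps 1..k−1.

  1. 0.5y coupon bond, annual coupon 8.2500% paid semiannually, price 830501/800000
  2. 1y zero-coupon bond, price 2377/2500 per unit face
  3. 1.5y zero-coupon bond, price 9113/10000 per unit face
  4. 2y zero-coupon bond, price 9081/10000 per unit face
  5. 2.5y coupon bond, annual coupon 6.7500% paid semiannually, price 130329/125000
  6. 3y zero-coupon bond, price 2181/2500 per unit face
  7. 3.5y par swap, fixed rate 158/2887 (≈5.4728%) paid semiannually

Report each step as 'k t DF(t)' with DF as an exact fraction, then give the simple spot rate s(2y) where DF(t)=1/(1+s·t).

1 1/2 997/1000
2 1 2377/2500
3 3/2 9113/10000
4 2 9081/10000
5 5/2 1107/1250
6 3 2181/2500
7 7/2 4131/5000
s(2y) = (1/(9081/10000) − 1)/(2) = 919/18162 ≈ 5.0600%

step 1 [0.5y] bond c/2=33/800: DF=(830501/800000 − 33/800·(0))/(1+33/800) = 997/1000 ≈ 0.997000
step 2 [1y] zero: DF = P = 2377/2500 ≈ 0.950800
step 3 [1.5y] zero: DF = P = 9113/10000 ≈ 0.911300
step 4 [2y] zero: DF = P = 9081/10000 ≈ 0.908100
step 5 [2.5y] bond c/2=27/800: DF=(130329/125000 − 27/800·(0.997000+0.950800+0.911300+0.908100))/(1+27/800) = 1107/1250 ≈ 0.885600
step 6 [3y] zero: DF = P = 2181/2500 ≈ 0.872400
step 7 [3.5y] swap r/2=79/2887: DF=(1 − 79/2887·(0.997000+0.950800+0.911300+0.908100+0.885600+0.872400))/(1+79/2887) = 4131/5000 ≈ 0.826200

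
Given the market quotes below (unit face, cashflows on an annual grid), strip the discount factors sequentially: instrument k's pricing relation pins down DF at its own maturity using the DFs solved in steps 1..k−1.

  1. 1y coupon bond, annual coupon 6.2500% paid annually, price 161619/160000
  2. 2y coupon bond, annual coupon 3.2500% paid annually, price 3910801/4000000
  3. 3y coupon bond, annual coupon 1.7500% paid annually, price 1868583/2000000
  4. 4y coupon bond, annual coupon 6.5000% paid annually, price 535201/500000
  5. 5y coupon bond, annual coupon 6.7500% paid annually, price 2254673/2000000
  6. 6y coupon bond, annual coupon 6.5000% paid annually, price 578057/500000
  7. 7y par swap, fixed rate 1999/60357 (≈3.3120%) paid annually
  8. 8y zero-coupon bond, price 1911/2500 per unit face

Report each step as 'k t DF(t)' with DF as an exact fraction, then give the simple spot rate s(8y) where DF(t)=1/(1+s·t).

1 1 9507/10000
2 2 917/1000
3 3 8861/10000
4 4 837/1000
5 5 829/1000
6 6 4079/5000
7 7 8001/10000
8 8 1911/2500
s(8y) = (1/(1911/2500) − 1)/(8) = 589/15288 ≈ 3.8527%

step 1 [1y] bond c/1=1/16: DF=(161619/160000 − 1/16·(0))/(1+1/16) = 9507/10000 ≈ 0.950700
step 2 [2y] bond c/1=13/400: DF=(3910801/4000000 − 13/400·(0.950700))/(1+13/400) = 917/1000 ≈ 0.917000
step 3 [3y] bond c/1=7/400: DF=(1868583/2000000 − 7/400·(0.950700+0.917000))/(1+7/400) = 8861/10000 ≈ 0.886100
step 4 [4y] bond c/1=13/200: DF=(535201/500000 − 13/200·(0.950700+0.917000+0.886100))/(1+13/200) = 837/1000 ≈ 0.837000
step 5 [5y] bond c/1=27/400: DF=(2254673/2000000 − 27/400·(0.950700+0.917000+0.886100+0.837000))/(1+27/400) = 829/1000 ≈ 0.829000
step 6 [6y] bond c/1=13/200: DF=(578057/500000 − 13/200·(0.950700+0.917000+0.886100+0.837000+0.829000))/(1+13/200) = 4079/5000 ≈ 0.815800
step 7 [7y] swap r/1=1999/60357: DF=(1 − 1999/60357·(0.950700+0.917000+0.886100+0.837000+0.829000+0.815800))/(1+1999/60357) = 8001/10000 ≈ 0.800100
step 8 [8y] zero: DF = P = 1911/2500 ≈ 0.764400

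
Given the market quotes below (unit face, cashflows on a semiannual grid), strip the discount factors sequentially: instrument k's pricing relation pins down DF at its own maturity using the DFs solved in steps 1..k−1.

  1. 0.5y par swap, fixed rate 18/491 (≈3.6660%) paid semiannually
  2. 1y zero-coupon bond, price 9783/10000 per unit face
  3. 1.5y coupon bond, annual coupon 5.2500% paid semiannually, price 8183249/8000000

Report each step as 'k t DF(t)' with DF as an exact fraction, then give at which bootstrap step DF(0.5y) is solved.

step 1 [0.5y] swap r/2=9/491: DF=(1 − 9/491·(0))/(1+9/491) = 491/500 ≈ 0.982000
step 2 [1y] zero: DF = P = 9783/10000 ≈ 0.978300
step 3 [1.5y] bond c/2=21/800: DF=(8183249/8000000 − 21/800·(0.982000+0.978300))/(1+21/800) = 4733/5000 ≈ 0.946600

1 1/2 491/500
2 1 9783/10000
3 3/2 4733/5000
DF(0.5y) is solved at step 1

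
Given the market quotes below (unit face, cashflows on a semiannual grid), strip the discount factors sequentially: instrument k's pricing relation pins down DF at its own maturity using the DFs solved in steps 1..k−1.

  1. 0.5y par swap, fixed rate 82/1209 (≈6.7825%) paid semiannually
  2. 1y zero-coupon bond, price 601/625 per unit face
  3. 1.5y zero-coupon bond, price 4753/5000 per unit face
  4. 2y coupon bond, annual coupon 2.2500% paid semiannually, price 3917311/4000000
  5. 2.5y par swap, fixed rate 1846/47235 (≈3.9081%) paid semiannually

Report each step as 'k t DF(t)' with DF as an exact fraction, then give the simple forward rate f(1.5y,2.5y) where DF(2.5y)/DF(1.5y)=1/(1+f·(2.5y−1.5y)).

step 1 [0.5y] swap r/2=41/1209: DF=(1 − 41/1209·(0))/(1+41/1209) = 1209/1250 ≈ 0.967200
step 2 [1y] zero: DF = P = 601/625 ≈ 0.961600
step 3 [1.5y] zero: DF = P = 4753/5000 ≈ 0.950600
step 4 [2y] bond c/2=9/800: DF=(3917311/4000000 − 9/800·(0.967200+0.961600+0.950600))/(1+9/800) = 2341/2500 ≈ 0.936400
step 5 [2.5y] swap r/2=923/47235: DF=(1 − 923/47235·(0.967200+0.961600+0.950600+0.936400))/(1+923/47235) = 9077/10000 ≈ 0.907700

1 1/2 1209/1250
2 1 601/625
3 3/2 4753/5000
4 2 2341/2500
5 5/2 9077/10000
f(1.5y,2.5y) = ((4753/5000)/(9077/10000) − 1)/(1) = 429/9077 ≈ 4.7262%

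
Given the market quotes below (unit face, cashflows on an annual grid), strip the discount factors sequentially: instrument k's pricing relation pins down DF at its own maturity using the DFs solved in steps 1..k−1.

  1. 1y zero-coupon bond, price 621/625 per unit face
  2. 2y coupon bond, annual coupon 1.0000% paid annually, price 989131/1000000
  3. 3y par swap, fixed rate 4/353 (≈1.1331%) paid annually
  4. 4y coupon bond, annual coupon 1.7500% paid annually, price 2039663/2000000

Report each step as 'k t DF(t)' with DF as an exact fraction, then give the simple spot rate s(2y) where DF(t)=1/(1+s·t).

1 1 621/625
2 2 1939/2000
3 3 2417/2500
4 4 9519/10000
s(2y) = (1/(1939/2000) − 1)/(2) = 61/3878 ≈ 1.5730%

step 1 [1y] zero: DF = P = 621/625 ≈ 0.993600
step 2 [2y] bond c/1=1/100: DF=(989131/1000000 − 1/100·(0.993600))/(1+1/100) = 1939/2000 ≈ 0.969500
step 3 [3y] swap r/1=4/353: DF=(1 − 4/353·(0.993600+0.969500))/(1+4/353) = 2417/2500 ≈ 0.966800
step 4 [4y] bond c/1=7/400: DF=(2039663/2000000 − 7/400·(0.993600+0.969500+0.966800))/(1+7/400) = 9519/10000 ≈ 0.951900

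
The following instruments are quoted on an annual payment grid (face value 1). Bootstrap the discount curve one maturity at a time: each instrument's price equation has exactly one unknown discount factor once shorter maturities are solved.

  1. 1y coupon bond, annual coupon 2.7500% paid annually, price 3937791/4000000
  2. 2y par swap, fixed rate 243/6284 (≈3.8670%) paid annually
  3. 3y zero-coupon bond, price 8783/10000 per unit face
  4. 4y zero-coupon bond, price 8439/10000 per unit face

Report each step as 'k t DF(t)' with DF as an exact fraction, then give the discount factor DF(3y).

1 1 9581/10000
2 2 9271/10000
3 3 8783/10000
4 4 8439/10000
DF(3y) = 8783/10000 ≈ 0.878300

step 1 [1y] bond c/1=11/400: DF=(3937791/4000000 − 11/400·(0))/(1+11/400) = 9581/10000 ≈ 0.958100
step 2 [2y] swap r/1=243/6284: DF=(1 − 243/6284·(0.958100))/(1+243/6284) = 9271/10000 ≈ 0.927100
step 3 [3y] zero: DF = P = 8783/10000 ≈ 0.878300
step 4 [4y] zero: DF = P = 8439/10000 ≈ 0.843900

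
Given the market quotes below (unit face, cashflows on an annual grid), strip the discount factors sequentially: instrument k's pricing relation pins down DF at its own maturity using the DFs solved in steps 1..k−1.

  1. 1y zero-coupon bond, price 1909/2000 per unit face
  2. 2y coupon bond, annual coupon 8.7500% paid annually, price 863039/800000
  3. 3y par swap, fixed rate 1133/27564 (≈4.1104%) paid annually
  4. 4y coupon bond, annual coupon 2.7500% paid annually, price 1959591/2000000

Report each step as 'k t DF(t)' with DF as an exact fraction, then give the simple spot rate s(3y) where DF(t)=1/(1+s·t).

1 1 1909/2000
2 2 572/625
3 3 8867/10000
4 4 4399/5000
s(3y) = (1/(8867/10000) − 1)/(3) = 1133/26601 ≈ 4.2592%

step 1 [1y] zero: DF = P = 1909/2000 ≈ 0.954500
step 2 [2y] bond c/1=7/80: DF=(863039/800000 − 7/80·(0.954500))/(1+7/80) = 572/625 ≈ 0.915200
step 3 [3y] swap r/1=1133/27564: DF=(1 − 1133/27564·(0.954500+0.915200))/(1+1133/27564) = 8867/10000 ≈ 0.886700
step 4 [4y] bond c/1=11/400: DF=(1959591/2000000 − 11/400·(0.954500+0.915200+0.886700))/(1+11/400) = 4399/5000 ≈ 0.879800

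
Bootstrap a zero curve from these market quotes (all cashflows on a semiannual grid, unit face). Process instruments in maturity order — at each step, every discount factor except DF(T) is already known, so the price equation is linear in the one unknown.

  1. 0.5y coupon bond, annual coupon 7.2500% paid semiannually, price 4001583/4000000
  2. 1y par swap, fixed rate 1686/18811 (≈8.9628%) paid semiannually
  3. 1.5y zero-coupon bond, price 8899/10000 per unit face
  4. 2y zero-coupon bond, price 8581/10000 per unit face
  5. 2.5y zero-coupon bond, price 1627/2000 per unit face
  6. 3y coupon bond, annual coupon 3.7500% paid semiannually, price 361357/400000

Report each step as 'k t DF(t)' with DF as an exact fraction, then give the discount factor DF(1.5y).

step 1 [0.5y] bond c/2=29/800: DF=(4001583/4000000 − 29/800·(0))/(1+29/800) = 4827/5000 ≈ 0.965400
step 2 [1y] swap r/2=843/18811: DF=(1 − 843/18811·(0.965400))/(1+843/18811) = 9157/10000 ≈ 0.915700
step 3 [1.5y] zero: DF = P = 8899/10000 ≈ 0.889900
step 4 [2y] zero: DF = P = 8581/10000 ≈ 0.858100
step 5 [2.5y] zero: DF = P = 1627/2000 ≈ 0.813500
step 6 [3y] bond c/2=3/160: DF=(361357/400000 − 3/160·(0.965400+0.915700+0.889900+0.858100+0.813500))/(1+3/160) = 161/200 ≈ 0.805000

1 1/2 4827/5000
2 1 9157/10000
3 3/2 8899/10000
4 2 8581/10000
5 5/2 1627/2000
6 3 161/200
DF(1.5y) = 8899/10000 ≈ 0.889900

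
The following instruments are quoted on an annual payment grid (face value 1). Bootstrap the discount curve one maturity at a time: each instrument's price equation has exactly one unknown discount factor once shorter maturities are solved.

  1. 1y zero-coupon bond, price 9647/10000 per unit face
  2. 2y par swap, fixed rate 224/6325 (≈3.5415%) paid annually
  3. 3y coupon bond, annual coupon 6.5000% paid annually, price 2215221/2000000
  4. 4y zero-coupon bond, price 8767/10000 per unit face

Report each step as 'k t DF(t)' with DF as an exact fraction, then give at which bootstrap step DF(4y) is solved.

1 1 9647/10000
2 2 583/625
3 3 4621/5000
4 4 8767/10000
DF(4y) is solved at step 4

step 1 [1y] zero: DF = P = 9647/10000 ≈ 0.964700
step 2 [2y] swap r/1=224/6325: DF=(1 − 224/6325·(0.964700))/(1+224/6325) = 583/625 ≈ 0.932800
step 3 [3y] bond c/1=13/200: DF=(2215221/2000000 − 13/200·(0.964700+0.932800))/(1+13/200) = 4621/5000 ≈ 0.924200
step 4 [4y] zero: DF = P = 8767/10000 ≈ 0.876700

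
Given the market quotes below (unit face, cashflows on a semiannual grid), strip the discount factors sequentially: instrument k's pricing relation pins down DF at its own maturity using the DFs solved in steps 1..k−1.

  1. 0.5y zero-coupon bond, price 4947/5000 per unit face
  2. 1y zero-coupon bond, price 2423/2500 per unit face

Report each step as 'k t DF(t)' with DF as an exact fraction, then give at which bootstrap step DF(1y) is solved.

step 1 [0.5y] zero: DF = P = 4947/5000 ≈ 0.989400
step 2 [1y] zero: DF = P = 2423/2500 ≈ 0.969200

1 1/2 4947/5000
2 1 2423/2500
DF(1y) is solved at step 2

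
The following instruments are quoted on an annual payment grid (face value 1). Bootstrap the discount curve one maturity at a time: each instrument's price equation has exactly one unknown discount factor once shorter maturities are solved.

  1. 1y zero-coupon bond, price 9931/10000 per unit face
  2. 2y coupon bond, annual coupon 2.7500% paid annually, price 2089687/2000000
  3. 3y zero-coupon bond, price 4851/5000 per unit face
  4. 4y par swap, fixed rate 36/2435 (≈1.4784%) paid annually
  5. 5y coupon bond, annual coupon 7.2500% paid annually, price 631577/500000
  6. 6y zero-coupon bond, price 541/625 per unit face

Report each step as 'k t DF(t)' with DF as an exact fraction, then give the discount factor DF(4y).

step 1 [1y] zero: DF = P = 9931/10000 ≈ 0.993100
step 2 [2y] bond c/1=11/400: DF=(2089687/2000000 − 11/400·(0.993100))/(1+11/400) = 9903/10000 ≈ 0.990300
step 3 [3y] zero: DF = P = 4851/5000 ≈ 0.970200
step 4 [4y] swap r/1=36/2435: DF=(1 − 36/2435·(0.993100+0.990300+0.970200))/(1+36/2435) = 589/625 ≈ 0.942400
step 5 [5y] bond c/1=29/400: DF=(631577/500000 − 29/400·(0.993100+0.990300+0.970200+0.942400))/(1+29/400) = 1143/1250 ≈ 0.914400
step 6 [6y] zero: DF = P = 541/625 ≈ 0.865600

1 1 9931/10000
2 2 9903/10000
3 3 4851/5000
4 4 589/625
5 5 1143/1250
6 6 541/625
DF(4y) = 589/625 ≈ 0.942400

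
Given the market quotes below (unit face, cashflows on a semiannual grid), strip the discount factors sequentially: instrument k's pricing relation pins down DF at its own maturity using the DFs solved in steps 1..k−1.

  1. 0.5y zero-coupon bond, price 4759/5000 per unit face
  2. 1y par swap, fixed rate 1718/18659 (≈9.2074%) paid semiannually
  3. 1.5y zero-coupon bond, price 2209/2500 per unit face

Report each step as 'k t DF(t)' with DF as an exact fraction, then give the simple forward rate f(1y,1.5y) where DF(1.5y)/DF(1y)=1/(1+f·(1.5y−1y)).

1 1/2 4759/5000
2 1 9141/10000
3 3/2 2209/2500
f(1y,1.5y) = ((9141/10000)/(2209/2500) − 1)/(1/2) = 305/4418 ≈ 6.9036%

step 1 [0.5y] zero: DF = P = 4759/5000 ≈ 0.951800
step 2 [1y] swap r/2=859/18659: DF=(1 − 859/18659·(0.951800))/(1+859/18659) = 9141/10000 ≈ 0.914100
step 3 [1.5y] zero: DF = P = 2209/2500 ≈ 0.883600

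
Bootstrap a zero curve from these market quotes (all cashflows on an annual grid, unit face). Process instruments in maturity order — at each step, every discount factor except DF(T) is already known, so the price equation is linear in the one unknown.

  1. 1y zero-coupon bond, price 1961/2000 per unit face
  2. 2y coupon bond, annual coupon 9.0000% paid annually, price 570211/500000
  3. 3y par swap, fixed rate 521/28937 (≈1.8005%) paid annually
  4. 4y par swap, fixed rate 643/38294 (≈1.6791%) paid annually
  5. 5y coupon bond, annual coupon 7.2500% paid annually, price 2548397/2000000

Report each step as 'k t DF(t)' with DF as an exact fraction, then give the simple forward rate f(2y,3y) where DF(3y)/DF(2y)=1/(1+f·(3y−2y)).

step 1 [1y] zero: DF = P = 1961/2000 ≈ 0.980500
step 2 [2y] bond c/1=9/100: DF=(570211/500000 − 9/100·(0.980500))/(1+9/100) = 9653/10000 ≈ 0.965300
step 3 [3y] swap r/1=521/28937: DF=(1 − 521/28937·(0.980500+0.965300))/(1+521/28937) = 9479/10000 ≈ 0.947900
step 4 [4y] swap r/1=643/38294: DF=(1 − 643/38294·(0.980500+0.965300+0.947900))/(1+643/38294) = 9357/10000 ≈ 0.935700
step 5 [5y] bond c/1=29/400: DF=(2548397/2000000 − 29/400·(0.980500+0.965300+0.947900+0.935700))/(1+29/400) = 2323/2500 ≈ 0.929200

1 1 1961/2000
2 2 9653/10000
3 3 9479/10000
4 4 9357/10000
5 5 2323/2500
f(2y,3y) = ((9653/10000)/(9479/10000) − 1)/(1) = 174/9479 ≈ 1.8356%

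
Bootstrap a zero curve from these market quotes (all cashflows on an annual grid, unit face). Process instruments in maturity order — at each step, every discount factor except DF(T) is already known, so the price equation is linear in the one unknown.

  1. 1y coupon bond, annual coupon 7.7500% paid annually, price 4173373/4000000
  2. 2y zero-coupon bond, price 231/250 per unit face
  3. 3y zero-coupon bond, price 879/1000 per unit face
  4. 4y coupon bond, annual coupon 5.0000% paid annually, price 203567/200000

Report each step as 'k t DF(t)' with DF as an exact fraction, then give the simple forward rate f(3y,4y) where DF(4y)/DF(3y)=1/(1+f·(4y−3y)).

1 1 9683/10000
2 2 231/250
3 3 879/1000
4 4 4187/5000
f(3y,4y) = ((879/1000)/(4187/5000) − 1)/(1) = 208/4187 ≈ 4.9678%

step 1 [1y] bond c/1=31/400: DF=(4173373/4000000 − 31/400·(0))/(1+31/400) = 9683/10000 ≈ 0.968300
step 2 [2y] zero: DF = P = 231/250 ≈ 0.924000
step 3 [3y] zero: DF = P = 879/1000 ≈ 0.879000
step 4 [4y] bond c/1=1/20: DF=(203567/200000 − 1/20·(0.968300+0.924000+0.879000))/(1+1/20) = 4187/5000 ≈ 0.837400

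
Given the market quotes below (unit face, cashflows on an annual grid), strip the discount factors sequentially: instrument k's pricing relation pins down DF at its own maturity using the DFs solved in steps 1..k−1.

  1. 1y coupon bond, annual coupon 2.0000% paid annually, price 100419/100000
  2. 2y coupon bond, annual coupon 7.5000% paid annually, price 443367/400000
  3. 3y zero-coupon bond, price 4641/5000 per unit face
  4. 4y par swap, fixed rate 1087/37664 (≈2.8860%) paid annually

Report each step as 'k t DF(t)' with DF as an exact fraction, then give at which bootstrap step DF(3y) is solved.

step 1 [1y] bond c/1=1/50: DF=(100419/100000 − 1/50·(0))/(1+1/50) = 1969/2000 ≈ 0.984500
step 2 [2y] bond c/1=3/40: DF=(443367/400000 − 3/40·(0.984500))/(1+3/40) = 1203/1250 ≈ 0.962400
step 3 [3y] zero: DF = P = 4641/5000 ≈ 0.928200
step 4 [4y] swap r/1=1087/37664: DF=(1 − 1087/37664·(0.984500+0.962400+0.928200))/(1+1087/37664) = 8913/10000 ≈ 0.891300

1 1 1969/2000
2 2 1203/1250
3 3 4641/5000
4 4 8913/10000
DF(3y) is solved at step 3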